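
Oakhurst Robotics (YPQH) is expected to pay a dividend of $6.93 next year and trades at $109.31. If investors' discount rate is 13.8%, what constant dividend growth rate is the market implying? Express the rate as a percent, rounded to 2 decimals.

7.46%

From P₀ = D₁/(r − g), the implied growth is g = r − D₁/P₀.
g = 0.138 − 6.93/109.31 = 0.138 − 0.06340 = 0.07460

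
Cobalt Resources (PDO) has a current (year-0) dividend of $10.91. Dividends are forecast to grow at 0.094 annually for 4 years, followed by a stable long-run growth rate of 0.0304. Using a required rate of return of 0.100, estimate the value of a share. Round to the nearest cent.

$201.07

Two-stage DDM. Project D₁…D_4 at 0.094, terminal growth 0.0304, discount at r = 0.1.
D_1 = 11.9355
D_2 = 13.0575
D_3 = 14.2849
D_4 = 15.6277
Terminal value at t=4: TV = D_5/(r−g) = 16.1027/(0.1−0.0304) = 231.3613
P₀ = 11.9355/(1+0.1)^1 + 13.0575/(1+0.1)^2 + 14.2849/(1+0.1)^3 + 15.6277/(1+0.1)^4 + 231.3613/(1+0.1)^4 = 201.0710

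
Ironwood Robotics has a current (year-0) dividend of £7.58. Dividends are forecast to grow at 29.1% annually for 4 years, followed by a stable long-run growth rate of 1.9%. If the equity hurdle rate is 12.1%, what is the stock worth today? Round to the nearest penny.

£176.90

Two-stage DDM. Project D₁…D_4 at 0.291, terminal growth 0.019, discount at r = 0.121.
D_1 = 9.7858
D_2 = 12.6334
D_3 = 16.3098
D_4 = 21.0559
Terminal value at t=4: TV = D_5/(r−g) = 21.4560/(0.121−0.019) = 210.3527
P₀ = 9.7858/(1+0.121)^1 + 12.6334/(1+0.121)^2 + 16.3098/(1+0.121)^3 + 21.0559/(1+0.121)^4 + 210.3527/(1+0.121)^4 = 176.9011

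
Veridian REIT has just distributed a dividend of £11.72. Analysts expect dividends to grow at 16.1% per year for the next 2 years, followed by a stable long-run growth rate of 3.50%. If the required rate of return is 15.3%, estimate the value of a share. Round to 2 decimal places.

£127.91

Two-stage DDM. Project D₁…D_2 at 0.161, terminal growth 0.035, discount at r = 0.153.
D_1 = 13.6069
D_2 = 15.7976
Terminal value at t=2: TV = D_3/(r−g) = 16.3506/(0.153−0.035) = 138.5640
P₀ = 13.6069/(1+0.153)^1 + 15.7976/(1+0.153)^2 + 138.5640/(1+0.153)^2 = 127.9143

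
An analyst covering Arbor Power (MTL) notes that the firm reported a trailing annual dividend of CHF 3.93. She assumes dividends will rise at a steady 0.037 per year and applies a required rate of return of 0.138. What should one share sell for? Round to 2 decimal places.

Gordon growth model: P₀ = D₁/(r − g). D₁ = 3.93 × (1 + 0.037) = 4.0754.
P₀ = 4.0754 / (0.138 − 0.037) = 4.0754 / 0.101 = 40.3506

CHF 40.35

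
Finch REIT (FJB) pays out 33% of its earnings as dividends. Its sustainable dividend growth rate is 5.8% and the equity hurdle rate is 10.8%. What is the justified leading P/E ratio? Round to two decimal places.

Justified leading P/E = b/(r−g) = 0.33/(0.108−0.058) = 6.6000

6.60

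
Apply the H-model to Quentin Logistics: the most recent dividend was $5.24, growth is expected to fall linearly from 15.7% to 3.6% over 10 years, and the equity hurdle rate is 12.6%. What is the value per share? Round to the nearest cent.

H-model: P₀ = D₀[(1+g_L) + H(g_S−g_L)]/(r−g_L), with H = 10/2 = 5.
P₀ = 5.24 × [(1+0.036) + 5×(0.157−0.036)] / (0.126−0.036)
   = 5.24 × 1.6410 / 0.09 = 95.5427

$95.54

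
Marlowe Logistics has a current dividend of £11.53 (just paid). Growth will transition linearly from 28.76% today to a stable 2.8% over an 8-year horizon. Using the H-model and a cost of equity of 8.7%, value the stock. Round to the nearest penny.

£403.82

H-model: P₀ = D₀[(1+g_L) + H(g_S−g_L)]/(r−g_L), with H = 8/2 = 4.
P₀ = 11.53 × [(1+0.028) + 4×(0.2876−0.028)] / (0.087−0.028)
   = 11.53 × 2.0664 / 0.059 = 403.8236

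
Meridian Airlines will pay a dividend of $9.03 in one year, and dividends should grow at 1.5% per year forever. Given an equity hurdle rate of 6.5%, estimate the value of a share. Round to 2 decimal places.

$180.60

Gordon growth model: P₀ = D₁/(r − g), with D₁ = 9.03 given directly.
P₀ = 9.0300 / (0.065 − 0.015) = 9.0300 / 0.05 = 180.6000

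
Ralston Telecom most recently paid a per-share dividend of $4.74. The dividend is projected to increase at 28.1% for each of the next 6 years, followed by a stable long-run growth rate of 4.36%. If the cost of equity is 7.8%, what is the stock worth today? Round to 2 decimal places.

Two-stage DDM. Project D₁…D_6 at 0.281, terminal growth 0.0436, discount at r = 0.078.
D_1 = 6.0719
D_2 = 7.7782
D_3 = 9.9638
D_4 = 12.7636
D_5 = 16.3502
D_6 = 20.9447
Terminal value at t=6: TV = D_7/(r−g) = 21.8578/(0.078−0.0436) = 635.4022
P₀ = 6.0719/(1+0.078)^1 + 7.7782/(1+0.078)^2 + 9.9638/(1+0.078)^3 + 12.7636/(1+0.078)^4 + 16.3502/(1+0.078)^5 + 20.9447/(1+0.078)^6 + 635.4022/(1+0.078)^6 = 459.1978

$459.20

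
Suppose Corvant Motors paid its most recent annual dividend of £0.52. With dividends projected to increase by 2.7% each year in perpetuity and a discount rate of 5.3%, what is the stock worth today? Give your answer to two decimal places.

Gordon growth model: P₀ = D₁/(r − g). D₁ = 0.52 × (1 + 0.027) = 0.5340.
P₀ = 0.5340 / (0.053 − 0.027) = 0.5340 / 0.026 = 20.5400

£20.54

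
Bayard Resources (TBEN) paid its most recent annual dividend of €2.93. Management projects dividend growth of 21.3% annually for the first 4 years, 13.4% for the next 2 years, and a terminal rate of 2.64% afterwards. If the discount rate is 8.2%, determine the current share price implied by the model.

Three-stage DDM. Project D₁…D_6; terminal Gordon value at t=6 with g = 0.0264; discount at r = 0.082.
D_1 = 3.5541
D_2 = 4.3111
D_3 = 5.2294
D_4 = 6.3432
D_5 = 7.1932
D_6 = 8.1571
TV_6 = 8.3725/(0.082−0.0264) = 150.5840
P₀ = Σ Dₜ/(1+r)ᵗ + TV_6/(1+r)^6 = 119.5036

€119.50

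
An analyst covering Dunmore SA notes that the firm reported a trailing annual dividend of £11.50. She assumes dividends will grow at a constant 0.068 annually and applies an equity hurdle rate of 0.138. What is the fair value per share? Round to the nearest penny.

Gordon growth model: P₀ = D₁/(r − g). D₁ = 11.50 × (1 + 0.068) = 12.2820.
P₀ = 12.2820 / (0.138 − 0.068) = 12.2820 / 0.07 = 175.4571

£175.46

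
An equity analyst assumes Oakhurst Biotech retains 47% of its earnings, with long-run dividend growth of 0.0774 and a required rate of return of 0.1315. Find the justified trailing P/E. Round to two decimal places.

10.55

Payout ratio b = 1 − 0.47 = 0.53.
Justified trailing P/E = b(1+g)/(r−g) = 0.53×(1+0.0774)/(0.1315−0.0774) = 10.5549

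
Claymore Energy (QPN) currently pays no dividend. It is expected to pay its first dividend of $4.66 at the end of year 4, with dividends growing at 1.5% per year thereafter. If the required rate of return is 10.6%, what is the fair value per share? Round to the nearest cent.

$37.85

Deferred-dividend DDM. At t=3 the remaining stream is a growing perpetuity with first payment D_4 = 4.66.
V_3 = D_4/(r−g) = 4.66/(0.106−0.015) = 51.2088
P₀ = V_3/(1+r)^3 = 51.2088/(1+0.106)^3 = 37.8512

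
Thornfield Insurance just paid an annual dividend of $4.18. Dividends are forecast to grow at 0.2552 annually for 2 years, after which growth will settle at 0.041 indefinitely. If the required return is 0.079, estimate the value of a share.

$165.48

Two-stage DDM. Project D₁…D_2 at 0.2552, terminal growth 0.041, discount at r = 0.079.
D_1 = 5.2467
D_2 = 6.5857
Terminal value at t=2: TV = D_3/(r−g) = 6.8557/(0.079−0.041) = 180.4136
P₀ = 5.2467/(1+0.079)^1 + 6.5857/(1+0.079)^2 + 180.4136/(1+0.079)^2 = 165.4817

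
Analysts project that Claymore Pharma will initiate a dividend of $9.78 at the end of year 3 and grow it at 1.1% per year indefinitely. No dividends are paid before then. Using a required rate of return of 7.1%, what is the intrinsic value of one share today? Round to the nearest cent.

Deferred-dividend DDM. At t=2 the remaining stream is a growing perpetuity with first payment D_3 = 9.78.
V_2 = D_3/(r−g) = 9.78/(0.071−0.011) = 163.0000
P₀ = V_2/(1+r)^2 = 163.0000/(1+0.071)^2 = 142.1048

$142.10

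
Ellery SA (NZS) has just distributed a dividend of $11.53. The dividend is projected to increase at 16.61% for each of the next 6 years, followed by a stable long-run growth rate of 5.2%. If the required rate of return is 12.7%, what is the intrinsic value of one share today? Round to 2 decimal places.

Two-stage DDM. Project D₁…D_6 at 0.1661, terminal growth 0.052, discount at r = 0.127.
D_1 = 13.4451
D_2 = 15.6784
D_3 = 18.2825
D_4 = 21.3193
D_5 = 24.8604
D_6 = 28.9897
Terminal value at t=6: TV = D_7/(r−g) = 30.4972/(0.127−0.052) = 406.6292
P₀ = 13.4451/(1+0.127)^1 + 15.6784/(1+0.127)^2 + 18.2825/(1+0.127)^3 + 21.3193/(1+0.127)^4 + 24.8604/(1+0.127)^5 + 28.9897/(1+0.127)^6 + 406.6292/(1+0.127)^6 = 276.5352

$276.54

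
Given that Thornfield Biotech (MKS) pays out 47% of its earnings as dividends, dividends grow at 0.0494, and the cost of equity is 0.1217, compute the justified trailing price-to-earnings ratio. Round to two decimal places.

6.82

Justified trailing P/E = b(1+g)/(r−g) = 0.47×(1+0.0494)/(0.1217−0.0494) = 6.8218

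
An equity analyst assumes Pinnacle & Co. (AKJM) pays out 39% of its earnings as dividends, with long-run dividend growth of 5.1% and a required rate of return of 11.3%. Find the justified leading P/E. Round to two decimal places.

6.29

Justified leading P/E = b/(r−g) = 0.39/(0.113−0.051) = 6.2903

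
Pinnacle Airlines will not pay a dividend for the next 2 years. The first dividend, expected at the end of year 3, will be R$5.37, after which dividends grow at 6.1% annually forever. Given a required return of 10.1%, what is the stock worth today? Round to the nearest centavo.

Deferred-dividend DDM. At t=2 the remaining stream is a growing perpetuity with first payment D_3 = 5.37.
V_2 = D_3/(r−g) = 5.37/(0.101−0.061) = 134.2500
P₀ = V_2/(1+r)^2 = 134.2500/(1+0.101)^2 = 110.7490

R$110.75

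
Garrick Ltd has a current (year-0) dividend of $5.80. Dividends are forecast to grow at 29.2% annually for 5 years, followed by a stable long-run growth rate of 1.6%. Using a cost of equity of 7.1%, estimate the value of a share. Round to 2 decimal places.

$326.45

Two-stage DDM. Project D₁…D_5 at 0.292, terminal growth 0.016, discount at r = 0.071.
D_1 = 7.4936
D_2 = 9.6817
D_3 = 12.5088
D_4 = 16.1614
D_5 = 20.8805
Terminal value at t=5: TV = D_6/(r−g) = 21.2146/(0.071−0.016) = 385.7195
P₀ = 7.4936/(1+0.071)^1 + 9.6817/(1+0.071)^2 + 12.5088/(1+0.071)^3 + 16.1614/(1+0.071)^4 + 20.8805/(1+0.071)^5 + 385.7195/(1+0.071)^5 = 326.4525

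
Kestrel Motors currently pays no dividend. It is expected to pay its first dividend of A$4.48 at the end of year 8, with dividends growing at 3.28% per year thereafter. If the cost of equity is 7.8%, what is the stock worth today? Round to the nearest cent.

A$58.59

Deferred-dividend DDM. At t=7 the remaining stream is a growing perpetuity with first payment D_8 = 4.48.
V_7 = D_8/(r−g) = 4.48/(0.078−0.0328) = 99.1150
P₀ = V_7/(1+r)^7 = 99.1150/(1+0.078)^7 = 58.5879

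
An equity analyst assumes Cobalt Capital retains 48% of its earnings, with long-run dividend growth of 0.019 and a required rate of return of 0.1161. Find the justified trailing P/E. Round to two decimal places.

5.46

Payout ratio b = 1 − 0.48 = 0.52.
Justified trailing P/E = b(1+g)/(r−g) = 0.52×(1+0.019)/(0.1161−0.019) = 5.4571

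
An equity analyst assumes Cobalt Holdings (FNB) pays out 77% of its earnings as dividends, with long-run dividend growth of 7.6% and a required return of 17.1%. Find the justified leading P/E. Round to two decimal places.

Justified leading P/E = b/(r−g) = 0.77/(0.171−0.076) = 8.1053

8.11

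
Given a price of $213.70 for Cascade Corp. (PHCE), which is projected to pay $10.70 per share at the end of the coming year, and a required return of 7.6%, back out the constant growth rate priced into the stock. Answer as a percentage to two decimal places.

2.59%

From P₀ = D₁/(r − g), the implied growth is g = r − D₁/P₀.
g = 0.076 − 10.70/213.70 = 0.076 − 0.05007 = 0.02593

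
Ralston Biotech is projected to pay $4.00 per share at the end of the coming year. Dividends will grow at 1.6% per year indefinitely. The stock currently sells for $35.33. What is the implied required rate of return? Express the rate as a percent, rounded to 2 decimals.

Rearranging the constant-growth DDM: r = D₁/P₀ + g.
r = 4.0000 / 35.33 + 0.016 = 0.11322 + 0.016 = 0.12922

12.92%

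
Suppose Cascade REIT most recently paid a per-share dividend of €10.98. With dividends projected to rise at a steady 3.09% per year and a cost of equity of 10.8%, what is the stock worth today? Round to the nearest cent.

Gordon growth model: P₀ = D₁/(r − g). D₁ = 10.98 × (1 + 0.0309) = 11.3193.
P₀ = 11.3193 / (0.108 − 0.0309) = 11.3193 / 0.0771 = 146.8130

€146.81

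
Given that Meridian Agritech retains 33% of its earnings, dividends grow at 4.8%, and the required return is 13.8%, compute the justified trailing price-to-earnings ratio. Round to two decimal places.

Payout ratio b = 1 − 0.33 = 0.67.
Justified trailing P/E = b(1+g)/(r−g) = 0.67×(1+0.048)/(0.138−0.048) = 7.8018

7.80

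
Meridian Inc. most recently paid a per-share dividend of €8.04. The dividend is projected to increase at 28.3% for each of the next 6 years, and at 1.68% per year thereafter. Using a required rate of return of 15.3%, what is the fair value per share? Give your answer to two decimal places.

€185.23

Two-stage DDM. Project D₁…D_6 at 0.283, terminal growth 0.0168, discount at r = 0.153.
D_1 = 10.3153
D_2 = 13.2346
D_3 = 16.9799
D_4 = 21.7853
D_5 = 27.9505
D_6 = 35.8605
Terminal value at t=6: TV = D_7/(r−g) = 36.4629/(0.153−0.0168) = 267.7161
P₀ = 10.3153/(1+0.153)^1 + 13.2346/(1+0.153)^2 + 16.9799/(1+0.153)^3 + 21.7853/(1+0.153)^4 + 27.9505/(1+0.153)^5 + 35.8605/(1+0.153)^6 + 267.7161/(1+0.153)^6 = 185.2314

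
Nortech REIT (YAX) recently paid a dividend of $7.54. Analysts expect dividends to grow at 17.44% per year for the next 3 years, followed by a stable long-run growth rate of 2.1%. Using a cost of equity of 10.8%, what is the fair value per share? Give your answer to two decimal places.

$130.81

Two-stage DDM. Project D₁…D_3 at 0.1744, terminal growth 0.021, discount at r = 0.108.
D_1 = 8.8550
D_2 = 10.3993
D_3 = 12.2129
Terminal value at t=3: TV = D_4/(r−g) = 12.4694/(0.108−0.021) = 143.3263
P₀ = 8.8550/(1+0.108)^1 + 10.3993/(1+0.108)^2 + 12.2129/(1+0.108)^3 + 143.3263/(1+0.108)^3 = 130.8086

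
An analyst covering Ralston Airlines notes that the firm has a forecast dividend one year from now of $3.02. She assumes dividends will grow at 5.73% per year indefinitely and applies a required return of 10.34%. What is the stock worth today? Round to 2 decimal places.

Gordon growth model: P₀ = D₁/(r − g), with D₁ = 3.02 given directly.
P₀ = 3.0200 / (0.1034 − 0.0573) = 3.0200 / 0.0461 = 65.5098

$65.51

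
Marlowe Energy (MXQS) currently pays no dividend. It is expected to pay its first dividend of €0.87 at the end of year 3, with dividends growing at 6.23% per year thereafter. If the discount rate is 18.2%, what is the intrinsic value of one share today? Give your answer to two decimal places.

Deferred-dividend DDM. At t=2 the remaining stream is a growing perpetuity with first payment D_3 = 0.87.
V_2 = D_3/(r−g) = 0.87/(0.182−0.0623) = 7.2682
P₀ = V_2/(1+r)^2 = 7.2682/(1+0.182)^2 = 5.2022

€5.20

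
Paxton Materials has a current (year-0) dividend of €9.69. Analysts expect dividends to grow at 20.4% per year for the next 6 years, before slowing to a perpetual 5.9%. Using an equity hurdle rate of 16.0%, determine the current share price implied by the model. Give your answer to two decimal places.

€193.40

Two-stage DDM. Project D₁…D_6 at 0.204, terminal growth 0.059, discount at r = 0.16.
D_1 = 11.6668
D_2 = 14.0468
D_3 = 16.9123
D_4 = 20.3624
D_5 = 24.5164
D_6 = 29.5177
Terminal value at t=6: TV = D_7/(r−g) = 31.2593/(0.16−0.059) = 309.4976
P₀ = 11.6668/(1+0.16)^1 + 14.0468/(1+0.16)^2 + 16.9123/(1+0.16)^3 + 20.3624/(1+0.16)^4 + 24.5164/(1+0.16)^5 + 29.5177/(1+0.16)^6 + 309.4976/(1+0.16)^6 = 193.3964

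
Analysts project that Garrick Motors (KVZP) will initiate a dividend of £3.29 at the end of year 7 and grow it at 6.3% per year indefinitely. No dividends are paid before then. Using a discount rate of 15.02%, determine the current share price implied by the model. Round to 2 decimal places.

Deferred-dividend DDM. At t=6 the remaining stream is a growing perpetuity with first payment D_7 = 3.29.
V_6 = D_7/(r−g) = 3.29/(0.1502−0.063) = 37.7294
P₀ = V_6/(1+r)^6 = 37.7294/(1+0.1502)^6 = 16.2944

£16.29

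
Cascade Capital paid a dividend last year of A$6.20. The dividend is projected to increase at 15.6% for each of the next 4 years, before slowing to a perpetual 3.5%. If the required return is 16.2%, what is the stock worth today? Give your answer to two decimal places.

A$73.97

Two-stage DDM. Project D₁…D_4 at 0.156, terminal growth 0.035, discount at r = 0.162.
D_1 = 7.1672
D_2 = 8.2853
D_3 = 9.5778
D_4 = 11.0719
Terminal value at t=4: TV = D_5/(r−g) = 11.4594/(0.162−0.035) = 90.2318
P₀ = 7.1672/(1+0.162)^1 + 8.2853/(1+0.162)^2 + 9.5778/(1+0.162)^3 + 11.0719/(1+0.162)^4 + 90.2318/(1+0.162)^4 = 73.9735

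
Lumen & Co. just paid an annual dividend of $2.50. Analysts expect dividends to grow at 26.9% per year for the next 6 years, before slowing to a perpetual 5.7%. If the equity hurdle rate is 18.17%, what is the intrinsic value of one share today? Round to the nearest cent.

Two-stage DDM. Project D₁…D_6 at 0.269, terminal growth 0.057, discount at r = 0.1817.
D_1 = 3.1725
D_2 = 4.0259
D_3 = 5.1089
D_4 = 6.4832
D_5 = 8.2271
D_6 = 10.4402
Terminal value at t=6: TV = D_7/(r−g) = 11.0353/(0.1817−0.057) = 88.4949
P₀ = 3.1725/(1+0.1817)^1 + 4.0259/(1+0.1817)^2 + 5.1089/(1+0.1817)^3 + 6.4832/(1+0.1817)^4 + 8.2271/(1+0.1817)^5 + 10.4402/(1+0.1817)^6 + 88.4949/(1+0.1817)^6 = 51.8923

$51.89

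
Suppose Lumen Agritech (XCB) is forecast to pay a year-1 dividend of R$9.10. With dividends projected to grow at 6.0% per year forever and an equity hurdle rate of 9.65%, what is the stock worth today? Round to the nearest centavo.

R$249.32

Gordon growth model: P₀ = D₁/(r − g), with D₁ = 9.10 given directly.
P₀ = 9.1000 / (0.0965 − 0.06) = 9.1000 / 0.0365 = 249.3151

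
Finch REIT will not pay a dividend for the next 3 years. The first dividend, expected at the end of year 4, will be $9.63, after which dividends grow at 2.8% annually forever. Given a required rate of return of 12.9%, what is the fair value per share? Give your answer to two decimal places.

Deferred-dividend DDM. At t=3 the remaining stream is a growing perpetuity with first payment D_4 = 9.63.
V_3 = D_4/(r−g) = 9.63/(0.129−0.028) = 95.3465
P₀ = V_3/(1+r)^3 = 95.3465/(1+0.129)^3 = 66.2557

$66.26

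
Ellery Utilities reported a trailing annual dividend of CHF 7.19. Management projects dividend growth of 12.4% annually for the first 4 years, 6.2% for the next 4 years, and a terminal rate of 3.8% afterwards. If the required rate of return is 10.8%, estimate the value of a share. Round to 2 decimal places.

CHF 152.53

Three-stage DDM. Project D₁…D_8; terminal Gordon value at t=8 with g = 0.038; discount at r = 0.108.
D_1 = 8.0816
D_2 = 9.0837
D_3 = 10.2100
D_4 = 11.4761
D_5 = 12.1876
D_6 = 12.9432
D_7 = 13.7457
D_8 = 14.5980
TV_8 = 15.1527/(0.108−0.038) = 216.4669
P₀ = Σ Dₜ/(1+r)ᵗ + TV_8/(1+r)^8 = 152.5340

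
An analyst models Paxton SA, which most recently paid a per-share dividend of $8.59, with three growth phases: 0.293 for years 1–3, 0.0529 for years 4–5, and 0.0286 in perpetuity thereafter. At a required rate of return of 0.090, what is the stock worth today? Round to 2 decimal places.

$287.98

Three-stage DDM. Project D₁…D_5; terminal Gordon value at t=5 with g = 0.0286; discount at r = 0.09.
D_1 = 11.1069
D_2 = 14.3612
D_3 = 18.5690
D_4 = 19.5513
D_5 = 20.5856
TV_5 = 21.1743/(0.09−0.0286) = 344.8587
P₀ = Σ Dₜ/(1+r)ᵗ + TV_5/(1+r)^5 = 287.9803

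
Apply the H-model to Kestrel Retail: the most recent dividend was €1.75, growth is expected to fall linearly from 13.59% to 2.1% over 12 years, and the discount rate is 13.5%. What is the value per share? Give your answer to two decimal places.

H-model: P₀ = D₀[(1+g_L) + H(g_S−g_L)]/(r−g_L), with H = 12/2 = 6.
P₀ = 1.75 × [(1+0.021) + 6×(0.1359−0.021)] / (0.135−0.021)
   = 1.75 × 1.7104 / 0.114 = 26.2561

€26.26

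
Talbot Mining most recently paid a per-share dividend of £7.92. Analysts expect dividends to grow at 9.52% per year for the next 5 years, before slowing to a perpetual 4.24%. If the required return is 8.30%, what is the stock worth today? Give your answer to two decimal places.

£256.02

Two-stage DDM. Project D₁…D_5 at 0.0952, terminal growth 0.0424, discount at r = 0.083.
D_1 = 8.6740
D_2 = 9.4997
D_3 = 10.4041
D_4 = 11.3946
D_5 = 12.4794
Terminal value at t=5: TV = D_6/(r−g) = 13.0085/(0.083−0.0424) = 320.4061
P₀ = 8.6740/(1+0.083)^1 + 9.4997/(1+0.083)^2 + 10.4041/(1+0.083)^3 + 11.3946/(1+0.083)^4 + 12.4794/(1+0.083)^5 + 320.4061/(1+0.083)^5 = 256.0180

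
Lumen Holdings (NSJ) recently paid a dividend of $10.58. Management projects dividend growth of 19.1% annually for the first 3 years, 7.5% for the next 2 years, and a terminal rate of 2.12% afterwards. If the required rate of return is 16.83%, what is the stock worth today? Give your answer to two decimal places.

$118.67

Three-stage DDM. Project D₁…D_5; terminal Gordon value at t=5 with g = 0.0212; discount at r = 0.1683.
D_1 = 12.6008
D_2 = 15.0075
D_3 = 17.8740
D_4 = 19.2145
D_5 = 20.6556
TV_5 = 21.0935/(0.1683−0.0212) = 143.3957
P₀ = Σ Dₜ/(1+r)ᵗ + TV_5/(1+r)^5 = 118.6747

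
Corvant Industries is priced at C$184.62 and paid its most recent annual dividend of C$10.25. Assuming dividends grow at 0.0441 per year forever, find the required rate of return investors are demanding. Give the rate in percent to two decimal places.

Rearranging the constant-growth DDM: r = D₁/P₀ + g.
D₁ = 10.25 × (1 + 0.0441) = 10.7020.
r = 10.7020 / 184.62 + 0.0441 = 0.05797 + 0.0441 = 0.10207

10.21%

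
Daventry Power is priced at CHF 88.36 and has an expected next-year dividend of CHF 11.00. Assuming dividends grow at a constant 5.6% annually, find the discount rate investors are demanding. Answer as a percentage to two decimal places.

18.05%

Rearranging the constant-growth DDM: r = D₁/P₀ + g.
r = 11.0000 / 88.36 + 0.056 = 0.12449 + 0.056 = 0.18049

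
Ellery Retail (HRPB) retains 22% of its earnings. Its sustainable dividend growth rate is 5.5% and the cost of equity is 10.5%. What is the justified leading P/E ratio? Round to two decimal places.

Payout ratio b = 1 − 0.22 = 0.78.
Justified leading P/E = b/(r−g) = 0.78/(0.105−0.055) = 15.6000

15.60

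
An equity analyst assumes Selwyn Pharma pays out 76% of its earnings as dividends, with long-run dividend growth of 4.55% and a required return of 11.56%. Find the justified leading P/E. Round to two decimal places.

10.84

Justified leading P/E = b/(r−g) = 0.76/(0.1156−0.0455) = 10.8417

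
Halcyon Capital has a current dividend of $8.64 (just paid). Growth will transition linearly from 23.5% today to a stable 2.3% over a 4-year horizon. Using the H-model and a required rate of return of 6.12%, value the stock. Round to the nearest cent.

H-model: P₀ = D₀[(1+g_L) + H(g_S−g_L)]/(r−g_L), with H = 4/2 = 2.
P₀ = 8.64 × [(1+0.023) + 2×(0.235−0.023)] / (0.0612−0.023)
   = 8.64 × 1.4470 / 0.0382 = 327.2796

$327.28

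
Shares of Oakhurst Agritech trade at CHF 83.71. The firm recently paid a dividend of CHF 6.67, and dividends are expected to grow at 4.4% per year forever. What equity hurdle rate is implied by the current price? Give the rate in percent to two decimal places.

Rearranging the constant-growth DDM: r = D₁/P₀ + g.
D₁ = 6.67 × (1 + 0.044) = 6.9635.
r = 6.9635 / 83.71 + 0.044 = 0.08319 + 0.044 = 0.12719

12.72%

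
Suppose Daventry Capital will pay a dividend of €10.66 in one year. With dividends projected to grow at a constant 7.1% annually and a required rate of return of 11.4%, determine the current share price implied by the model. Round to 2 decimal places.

€247.91

Gordon growth model: P₀ = D₁/(r − g), with D₁ = 10.66 given directly.
P₀ = 10.6600 / (0.114 − 0.071) = 10.6600 / 0.043 = 247.9070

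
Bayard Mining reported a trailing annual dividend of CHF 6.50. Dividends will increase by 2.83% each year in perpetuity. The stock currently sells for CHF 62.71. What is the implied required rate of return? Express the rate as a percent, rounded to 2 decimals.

Rearranging the constant-growth DDM: r = D₁/P₀ + g.
D₁ = 6.50 × (1 + 0.0283) = 6.6840.
r = 6.6840 / 62.71 + 0.0283 = 0.10659 + 0.0283 = 0.13489

13.49%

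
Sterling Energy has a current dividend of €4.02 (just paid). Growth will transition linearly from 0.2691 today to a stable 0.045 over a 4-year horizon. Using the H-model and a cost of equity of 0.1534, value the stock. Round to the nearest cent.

H-model: P₀ = D₀[(1+g_L) + H(g_S−g_L)]/(r−g_L), with H = 4/2 = 2.
P₀ = 4.02 × [(1+0.045) + 2×(0.2691−0.045)] / (0.1534−0.045)
   = 4.02 × 1.4932 / 0.1084 = 55.3751

€55.38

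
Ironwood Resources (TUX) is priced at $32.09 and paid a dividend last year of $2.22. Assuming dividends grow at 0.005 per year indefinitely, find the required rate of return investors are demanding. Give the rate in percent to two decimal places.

Rearranging the constant-growth DDM: r = D₁/P₀ + g.
D₁ = 2.22 × (1 + 0.005) = 2.2311.
r = 2.2311 / 32.09 + 0.005 = 0.06953 + 0.005 = 0.07453

7.45%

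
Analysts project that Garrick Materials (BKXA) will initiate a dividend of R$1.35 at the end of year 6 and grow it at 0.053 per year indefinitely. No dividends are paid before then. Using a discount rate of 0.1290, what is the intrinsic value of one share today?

R$9.68

Deferred-dividend DDM. At t=5 the remaining stream is a growing perpetuity with first payment D_6 = 1.35.
V_5 = D_6/(r−g) = 1.35/(0.129−0.053) = 17.7632
P₀ = V_5/(1+r)^5 = 17.7632/(1+0.129)^5 = 9.6839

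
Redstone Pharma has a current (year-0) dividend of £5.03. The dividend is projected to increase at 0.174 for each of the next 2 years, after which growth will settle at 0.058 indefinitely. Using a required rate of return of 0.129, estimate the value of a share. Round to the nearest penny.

Two-stage DDM. Project D₁…D_2 at 0.174, terminal growth 0.058, discount at r = 0.129.
D_1 = 5.9052
D_2 = 6.9327
Terminal value at t=2: TV = D_3/(r−g) = 7.3348/(0.129−0.058) = 103.3074
P₀ = 5.9052/(1+0.129)^1 + 6.9327/(1+0.129)^2 + 103.3074/(1+0.129)^2 = 91.7177

£91.72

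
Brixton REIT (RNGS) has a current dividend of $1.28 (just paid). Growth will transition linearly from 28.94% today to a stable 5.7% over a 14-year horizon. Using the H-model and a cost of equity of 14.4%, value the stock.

H-model: P₀ = D₀[(1+g_L) + H(g_S−g_L)]/(r−g_L), with H = 14/2 = 7.
P₀ = 1.28 × [(1+0.057) + 7×(0.2894−0.057)] / (0.144−0.057)
   = 1.28 × 2.6838 / 0.087 = 39.4858

$39.49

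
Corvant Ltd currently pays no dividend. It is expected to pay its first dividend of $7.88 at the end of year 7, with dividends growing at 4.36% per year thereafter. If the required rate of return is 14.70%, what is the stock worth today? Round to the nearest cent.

$33.47

Deferred-dividend DDM. At t=6 the remaining stream is a growing perpetuity with first payment D_7 = 7.88.
V_6 = D_7/(r−g) = 7.88/(0.147−0.0436) = 76.2089
P₀ = V_6/(1+r)^6 = 76.2089/(1+0.147)^6 = 33.4676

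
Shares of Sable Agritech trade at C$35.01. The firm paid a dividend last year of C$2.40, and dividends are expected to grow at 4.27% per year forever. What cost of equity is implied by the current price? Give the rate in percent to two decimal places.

Rearranging the constant-growth DDM: r = D₁/P₀ + g.
D₁ = 2.40 × (1 + 0.0427) = 2.5025.
r = 2.5025 / 35.01 + 0.0427 = 0.07148 + 0.0427 = 0.11418

11.42%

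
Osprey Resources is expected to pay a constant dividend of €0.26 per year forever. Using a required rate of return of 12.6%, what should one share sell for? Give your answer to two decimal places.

Zero-growth DDM (perpetuity): P₀ = D/r = 0.26 / 0.126 = 2.0635

€2.06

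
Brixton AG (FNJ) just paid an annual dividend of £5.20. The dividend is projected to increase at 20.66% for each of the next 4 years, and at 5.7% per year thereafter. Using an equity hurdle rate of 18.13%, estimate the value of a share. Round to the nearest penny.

Two-stage DDM. Project D₁…D_4 at 0.2066, terminal growth 0.057, discount at r = 0.1813.
D_1 = 6.2743
D_2 = 7.5706
D_3 = 9.1347
D_4 = 11.0219
Terminal value at t=4: TV = D_5/(r−g) = 11.6502/(0.1813−0.057) = 93.7261
P₀ = 6.2743/(1+0.1813)^1 + 7.5706/(1+0.1813)^2 + 9.1347/(1+0.1813)^3 + 11.0219/(1+0.1813)^4 + 93.7261/(1+0.1813)^4 = 70.0682

£70.07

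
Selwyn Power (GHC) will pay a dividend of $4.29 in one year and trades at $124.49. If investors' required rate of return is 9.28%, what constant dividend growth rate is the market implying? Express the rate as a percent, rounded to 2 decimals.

From P₀ = D₁/(r − g), the implied growth is g = r − D₁/P₀.
g = 0.0928 − 4.29/124.49 = 0.0928 − 0.03446 = 0.05834

5.83%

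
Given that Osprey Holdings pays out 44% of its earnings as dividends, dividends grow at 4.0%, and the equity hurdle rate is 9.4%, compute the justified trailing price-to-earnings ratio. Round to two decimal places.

8.47

Justified trailing P/E = b(1+g)/(r−g) = 0.44×(1+0.04)/(0.094−0.04) = 8.4741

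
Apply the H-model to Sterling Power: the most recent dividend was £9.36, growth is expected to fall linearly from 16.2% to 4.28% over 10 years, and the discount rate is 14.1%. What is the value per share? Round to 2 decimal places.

H-model: P₀ = D₀[(1+g_L) + H(g_S−g_L)]/(r−g_L), with H = 10/2 = 5.
P₀ = 9.36 × [(1+0.0428) + 5×(0.162−0.0428)] / (0.141−0.0428)
   = 9.36 × 1.6388 / 0.0982 = 156.2033

£156.20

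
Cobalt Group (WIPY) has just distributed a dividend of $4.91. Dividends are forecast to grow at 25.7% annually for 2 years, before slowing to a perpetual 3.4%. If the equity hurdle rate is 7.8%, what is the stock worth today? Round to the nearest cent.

$169.29

Two-stage DDM. Project D₁…D_2 at 0.257, terminal growth 0.034, discount at r = 0.078.
D_1 = 6.1719
D_2 = 7.7580
Terminal value at t=2: TV = D_3/(r−g) = 8.0218/(0.078−0.034) = 182.3140
P₀ = 6.1719/(1+0.078)^1 + 7.7580/(1+0.078)^2 + 182.3140/(1+0.078)^2 = 169.2866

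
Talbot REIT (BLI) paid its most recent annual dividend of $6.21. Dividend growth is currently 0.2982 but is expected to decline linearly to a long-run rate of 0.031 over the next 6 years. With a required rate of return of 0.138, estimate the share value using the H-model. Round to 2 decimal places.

H-model: P₀ = D₀[(1+g_L) + H(g_S−g_L)]/(r−g_L), with H = 6/2 = 3.
P₀ = 6.21 × [(1+0.031) + 3×(0.2982−0.031)] / (0.138−0.031)
   = 6.21 × 1.8326 / 0.107 = 106.3593

$106.36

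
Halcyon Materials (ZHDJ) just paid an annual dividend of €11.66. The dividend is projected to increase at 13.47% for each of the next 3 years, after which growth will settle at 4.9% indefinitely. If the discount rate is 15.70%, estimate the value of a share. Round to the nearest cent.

€140.48

Two-stage DDM. Project D₁…D_3 at 0.1347, terminal growth 0.049, discount at r = 0.157.
D_1 = 13.2306
D_2 = 15.0128
D_3 = 17.0350
Terminal value at t=3: TV = D_4/(r−g) = 17.8697/(0.157−0.049) = 165.4602
P₀ = 13.2306/(1+0.157)^1 + 15.0128/(1+0.157)^2 + 17.0350/(1+0.157)^3 + 165.4602/(1+0.157)^3 = 140.4789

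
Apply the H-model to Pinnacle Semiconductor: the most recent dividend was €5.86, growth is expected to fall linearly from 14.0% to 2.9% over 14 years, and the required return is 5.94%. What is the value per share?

H-model: P₀ = D₀[(1+g_L) + H(g_S−g_L)]/(r−g_L), with H = 14/2 = 7.
P₀ = 5.86 × [(1+0.029) + 7×(0.14−0.029)] / (0.0594−0.029)
   = 5.86 × 1.8060 / 0.0304 = 348.1303

€348.13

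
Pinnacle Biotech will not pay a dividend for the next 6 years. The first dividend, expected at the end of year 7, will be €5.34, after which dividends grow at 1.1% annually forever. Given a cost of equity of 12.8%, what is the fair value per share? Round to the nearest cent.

€22.16

Deferred-dividend DDM. At t=6 the remaining stream is a growing perpetuity with first payment D_7 = 5.34.
V_6 = D_7/(r−g) = 5.34/(0.128−0.011) = 45.6410
P₀ = V_6/(1+r)^6 = 45.6410/(1+0.128)^6 = 22.1565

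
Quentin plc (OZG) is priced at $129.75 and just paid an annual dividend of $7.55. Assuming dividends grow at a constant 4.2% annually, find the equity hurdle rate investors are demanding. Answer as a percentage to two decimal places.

Rearranging the constant-growth DDM: r = D₁/P₀ + g.
D₁ = 7.55 × (1 + 0.042) = 7.8671.
r = 7.8671 / 129.75 + 0.042 = 0.06063 + 0.042 = 0.10263

10.26%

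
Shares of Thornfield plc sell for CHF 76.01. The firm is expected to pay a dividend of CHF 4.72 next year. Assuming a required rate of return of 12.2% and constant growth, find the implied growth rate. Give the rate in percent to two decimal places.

5.99%

From P₀ = D₁/(r − g), the implied growth is g = r − D₁/P₀.
g = 0.122 − 4.72/76.01 = 0.122 − 0.06210 = 0.05990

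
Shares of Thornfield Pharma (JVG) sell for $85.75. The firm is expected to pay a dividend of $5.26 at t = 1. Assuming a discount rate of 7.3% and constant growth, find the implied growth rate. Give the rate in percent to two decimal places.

From P₀ = D₁/(r − g), the implied growth is g = r − D₁/P₀.
g = 0.073 − 5.26/85.75 = 0.073 − 0.06134 = 0.01166

1.17%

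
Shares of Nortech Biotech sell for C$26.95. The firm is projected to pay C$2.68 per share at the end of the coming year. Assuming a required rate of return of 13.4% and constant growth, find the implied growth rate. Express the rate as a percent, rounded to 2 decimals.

3.46%

From P₀ = D₁/(r − g), the implied growth is g = r − D₁/P₀.
g = 0.134 − 2.68/26.95 = 0.134 − 0.09944 = 0.03456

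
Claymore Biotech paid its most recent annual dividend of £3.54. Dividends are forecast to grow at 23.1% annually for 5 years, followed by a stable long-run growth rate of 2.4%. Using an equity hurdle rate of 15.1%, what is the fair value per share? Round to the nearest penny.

Two-stage DDM. Project D₁…D_5 at 0.231, terminal growth 0.024, discount at r = 0.151.
D_1 = 4.3577
D_2 = 5.3644
D_3 = 6.6035
D_4 = 8.1290
D_5 = 10.0068
Terminal value at t=5: TV = D_6/(r−g) = 10.2469/(0.151−0.024) = 80.6844
P₀ = 4.3577/(1+0.151)^1 + 5.3644/(1+0.151)^2 + 6.6035/(1+0.151)^3 + 8.1290/(1+0.151)^4 + 10.0068/(1+0.151)^5 + 80.6844/(1+0.151)^5 = 61.6915

£61.69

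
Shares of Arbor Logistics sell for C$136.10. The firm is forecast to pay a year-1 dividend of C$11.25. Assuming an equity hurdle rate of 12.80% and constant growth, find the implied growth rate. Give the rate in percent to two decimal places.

From P₀ = D₁/(r − g), the implied growth is g = r − D₁/P₀.
g = 0.128 − 11.25/136.10 = 0.128 − 0.08266 = 0.04534

4.53%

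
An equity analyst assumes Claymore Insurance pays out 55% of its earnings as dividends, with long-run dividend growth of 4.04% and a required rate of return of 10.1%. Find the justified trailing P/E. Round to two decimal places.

9.44

Justified trailing P/E = b(1+g)/(r−g) = 0.55×(1+0.0404)/(0.101−0.0404) = 9.4426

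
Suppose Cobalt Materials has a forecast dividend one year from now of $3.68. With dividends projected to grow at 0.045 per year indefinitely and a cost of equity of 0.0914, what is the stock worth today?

Gordon growth model: P₀ = D₁/(r − g), with D₁ = 3.68 given directly.
P₀ = 3.6800 / (0.0914 − 0.045) = 3.6800 / 0.0464 = 79.3103

$79.31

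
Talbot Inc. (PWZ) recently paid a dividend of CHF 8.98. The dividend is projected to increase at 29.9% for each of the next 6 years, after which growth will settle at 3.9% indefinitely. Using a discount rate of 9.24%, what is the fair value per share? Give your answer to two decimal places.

CHF 597.16

Two-stage DDM. Project D₁…D_6 at 0.299, terminal growth 0.039, discount at r = 0.0924.
D_1 = 11.6650
D_2 = 15.1529
D_3 = 19.6836
D_4 = 25.5690
D_5 = 33.2141
D_6 = 43.1451
Terminal value at t=6: TV = D_7/(r−g) = 44.8277/(0.0924−0.039) = 839.4707
P₀ = 11.6650/(1+0.0924)^1 + 15.1529/(1+0.0924)^2 + 19.6836/(1+0.0924)^3 + 25.5690/(1+0.0924)^4 + 33.2141/(1+0.0924)^5 + 43.1451/(1+0.0924)^6 + 839.4707/(1+0.0924)^6 = 597.1570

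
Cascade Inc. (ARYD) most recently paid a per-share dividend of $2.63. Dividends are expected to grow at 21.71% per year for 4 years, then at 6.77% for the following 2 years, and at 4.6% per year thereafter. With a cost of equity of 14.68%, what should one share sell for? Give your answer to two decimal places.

Three-stage DDM. Project D₁…D_6; terminal Gordon value at t=6 with g = 0.046; discount at r = 0.1468.
D_1 = 3.2010
D_2 = 3.8959
D_3 = 4.7417
D_4 = 5.7711
D_5 = 6.1618
D_6 = 6.5790
TV_6 = 6.8816/(0.1468−0.046) = 68.2701
P₀ = Σ Dₜ/(1+r)ᵗ + TV_6/(1+r)^6 = 48.2455

$48.25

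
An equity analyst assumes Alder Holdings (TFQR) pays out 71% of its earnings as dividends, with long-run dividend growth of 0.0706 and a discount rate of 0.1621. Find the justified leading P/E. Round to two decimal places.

Justified leading P/E = b/(r−g) = 0.71/(0.1621−0.0706) = 7.7596

7.76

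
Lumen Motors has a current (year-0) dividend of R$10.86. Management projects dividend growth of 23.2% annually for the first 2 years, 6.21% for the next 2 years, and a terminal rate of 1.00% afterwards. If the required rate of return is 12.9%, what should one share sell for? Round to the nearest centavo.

R$145.53

Three-stage DDM. Project D₁…D_4; terminal Gordon value at t=4 with g = 0.01; discount at r = 0.129.
D_1 = 13.3795
D_2 = 16.4836
D_3 = 17.5072
D_4 = 18.5944
TV_4 = 18.7803/(0.129−0.01) = 157.8180
P₀ = Σ Dₜ/(1+r)ᵗ + TV_4/(1+r)^4 = 145.5292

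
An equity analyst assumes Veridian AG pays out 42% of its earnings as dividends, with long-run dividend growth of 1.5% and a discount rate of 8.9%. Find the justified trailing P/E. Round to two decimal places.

Justified trailing P/E = b(1+g)/(r−g) = 0.42×(1+0.015)/(0.089−0.015) = 5.7608

5.76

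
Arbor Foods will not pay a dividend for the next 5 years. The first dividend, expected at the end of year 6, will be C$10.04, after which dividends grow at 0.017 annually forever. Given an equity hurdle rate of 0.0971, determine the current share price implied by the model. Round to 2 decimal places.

C$78.86

Deferred-dividend DDM. At t=5 the remaining stream is a growing perpetuity with first payment D_6 = 10.04.
V_5 = D_6/(r−g) = 10.04/(0.0971−0.017) = 125.3433
P₀ = V_5/(1+r)^5 = 125.3433/(1+0.0971)^5 = 78.8624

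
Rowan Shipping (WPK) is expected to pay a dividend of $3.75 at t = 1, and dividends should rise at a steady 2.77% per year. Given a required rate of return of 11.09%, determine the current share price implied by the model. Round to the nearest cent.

$45.07

Gordon growth model: P₀ = D₁/(r − g), with D₁ = 3.75 given directly.
P₀ = 3.7500 / (0.1109 − 0.0277) = 3.7500 / 0.0832 = 45.0721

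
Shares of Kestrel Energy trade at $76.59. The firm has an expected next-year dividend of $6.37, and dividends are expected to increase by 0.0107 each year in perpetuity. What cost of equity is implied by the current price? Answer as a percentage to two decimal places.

9.39%

Rearranging the constant-growth DDM: r = D₁/P₀ + g.
r = 6.3700 / 76.59 + 0.0107 = 0.08317 + 0.0107 = 0.09387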